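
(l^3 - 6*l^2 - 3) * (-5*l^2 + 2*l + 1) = -5*l^5 + 32*l^4 - 11*l^3 + 9*l^2 - 6*l - 3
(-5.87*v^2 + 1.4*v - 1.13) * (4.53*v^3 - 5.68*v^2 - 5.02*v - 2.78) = -26.5911*v^5 + 39.6836*v^4 + 16.3965*v^3 + 15.709*v^2 + 1.7806*v + 3.1414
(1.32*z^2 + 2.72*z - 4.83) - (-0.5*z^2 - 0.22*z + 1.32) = 1.82*z^2 + 2.94*z - 6.15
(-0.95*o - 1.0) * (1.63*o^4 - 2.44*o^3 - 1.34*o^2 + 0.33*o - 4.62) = -1.5485*o^5 + 0.688*o^4 + 3.713*o^3 + 1.0265*o^2 + 4.059*o + 4.62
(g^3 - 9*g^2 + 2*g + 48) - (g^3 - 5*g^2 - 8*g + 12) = -4*g^2 + 10*g + 36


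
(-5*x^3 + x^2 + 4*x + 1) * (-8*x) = 40*x^4 - 8*x^3 - 32*x^2 - 8*x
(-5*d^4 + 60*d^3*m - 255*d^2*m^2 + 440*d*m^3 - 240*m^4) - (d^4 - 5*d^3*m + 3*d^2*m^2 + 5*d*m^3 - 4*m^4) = -6*d^4 + 65*d^3*m - 258*d^2*m^2 + 435*d*m^3 - 236*m^4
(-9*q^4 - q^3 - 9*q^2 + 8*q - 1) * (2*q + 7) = -18*q^5 - 65*q^4 - 25*q^3 - 47*q^2 + 54*q - 7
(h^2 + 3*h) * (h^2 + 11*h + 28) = h^4 + 14*h^3 + 61*h^2 + 84*h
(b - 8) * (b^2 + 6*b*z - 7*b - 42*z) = b^3 + 6*b^2*z - 15*b^2 - 90*b*z + 56*b + 336*z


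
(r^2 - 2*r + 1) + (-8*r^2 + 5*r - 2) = -7*r^2 + 3*r - 1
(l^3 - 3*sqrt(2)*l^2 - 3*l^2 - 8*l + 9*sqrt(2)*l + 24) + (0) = l^3 - 3*sqrt(2)*l^2 - 3*l^2 - 8*l + 9*sqrt(2)*l + 24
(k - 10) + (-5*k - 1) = -4*k - 11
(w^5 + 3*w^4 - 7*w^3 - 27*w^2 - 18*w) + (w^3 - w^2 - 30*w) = w^5 + 3*w^4 - 6*w^3 - 28*w^2 - 48*w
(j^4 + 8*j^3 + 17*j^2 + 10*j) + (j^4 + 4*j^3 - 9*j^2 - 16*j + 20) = 2*j^4 + 12*j^3 + 8*j^2 - 6*j + 20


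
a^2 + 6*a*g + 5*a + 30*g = (a + 5)*(a + 6*g)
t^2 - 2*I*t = t*(t - 2*I)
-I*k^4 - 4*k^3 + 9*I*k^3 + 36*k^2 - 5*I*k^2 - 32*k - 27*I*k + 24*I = (k - 8)*(k - 3*I)*(k - I)*(-I*k + I)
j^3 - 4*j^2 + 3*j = j*(j - 3)*(j - 1)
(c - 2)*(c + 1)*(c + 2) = c^3 + c^2 - 4*c - 4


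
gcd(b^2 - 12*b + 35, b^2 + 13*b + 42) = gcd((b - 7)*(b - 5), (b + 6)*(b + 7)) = 1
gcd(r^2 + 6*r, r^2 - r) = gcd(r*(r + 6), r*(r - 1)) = r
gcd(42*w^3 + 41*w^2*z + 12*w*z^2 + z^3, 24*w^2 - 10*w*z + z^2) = 1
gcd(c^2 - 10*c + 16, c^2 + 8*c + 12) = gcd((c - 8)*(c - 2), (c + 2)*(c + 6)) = 1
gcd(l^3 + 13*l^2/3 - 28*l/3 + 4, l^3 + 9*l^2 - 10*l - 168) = l + 6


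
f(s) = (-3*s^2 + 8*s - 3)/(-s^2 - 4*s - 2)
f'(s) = (8 - 6*s)/(-s^2 - 4*s - 2) + (2*s + 4)*(-3*s^2 + 8*s - 3)/(-s^2 - 4*s - 2)^2 = 2*(10*s^2 + 3*s - 14)/(s^4 + 8*s^3 + 20*s^2 + 16*s + 4)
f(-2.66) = -29.09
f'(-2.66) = 39.86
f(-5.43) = 13.81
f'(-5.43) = 5.55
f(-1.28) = -12.25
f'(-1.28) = -1.33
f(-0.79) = -20.89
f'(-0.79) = -70.54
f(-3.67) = 92.24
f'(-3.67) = 352.46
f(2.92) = 0.24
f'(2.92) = 0.32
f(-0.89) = -16.27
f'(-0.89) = -29.67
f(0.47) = -0.02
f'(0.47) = -1.23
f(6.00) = 1.02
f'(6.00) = 0.19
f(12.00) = 1.75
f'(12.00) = 0.08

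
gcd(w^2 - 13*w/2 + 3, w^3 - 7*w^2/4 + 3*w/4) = 1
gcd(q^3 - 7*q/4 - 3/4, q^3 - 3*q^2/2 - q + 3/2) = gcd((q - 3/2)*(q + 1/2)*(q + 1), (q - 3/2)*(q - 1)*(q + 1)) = q^2 - q/2 - 3/2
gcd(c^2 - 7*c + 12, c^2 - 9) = c - 3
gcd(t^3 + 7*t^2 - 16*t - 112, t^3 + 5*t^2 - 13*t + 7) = t + 7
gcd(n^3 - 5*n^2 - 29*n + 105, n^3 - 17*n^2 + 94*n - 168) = n - 7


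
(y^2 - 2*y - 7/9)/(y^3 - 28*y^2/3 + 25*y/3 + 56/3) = (y + 1/3)/(y^2 - 7*y - 8)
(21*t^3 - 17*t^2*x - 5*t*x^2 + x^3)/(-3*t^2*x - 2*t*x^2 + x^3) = (-21*t^3 + 17*t^2*x + 5*t*x^2 - x^3)/(x*(3*t^2 + 2*t*x - x^2))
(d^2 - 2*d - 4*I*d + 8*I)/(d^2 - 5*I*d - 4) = (d - 2)/(d - I)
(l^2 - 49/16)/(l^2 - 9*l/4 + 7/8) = (4*l + 7)/(2*(2*l - 1))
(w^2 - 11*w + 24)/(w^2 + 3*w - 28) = (w^2 - 11*w + 24)/(w^2 + 3*w - 28)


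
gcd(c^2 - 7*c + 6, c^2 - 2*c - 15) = 1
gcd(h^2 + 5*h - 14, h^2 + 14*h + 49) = h + 7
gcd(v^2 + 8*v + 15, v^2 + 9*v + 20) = v + 5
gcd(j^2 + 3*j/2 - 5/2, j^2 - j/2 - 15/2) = j + 5/2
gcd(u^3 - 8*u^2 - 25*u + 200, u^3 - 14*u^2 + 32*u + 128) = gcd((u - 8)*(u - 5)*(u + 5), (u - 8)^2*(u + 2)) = u - 8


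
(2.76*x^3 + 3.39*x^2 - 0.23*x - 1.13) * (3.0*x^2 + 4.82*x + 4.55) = 8.28*x^5 + 23.4732*x^4 + 28.2078*x^3 + 10.9259*x^2 - 6.4931*x - 5.1415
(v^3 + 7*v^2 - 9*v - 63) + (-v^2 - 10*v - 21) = v^3 + 6*v^2 - 19*v - 84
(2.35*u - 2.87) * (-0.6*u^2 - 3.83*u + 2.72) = -1.41*u^3 - 7.2785*u^2 + 17.3841*u - 7.8064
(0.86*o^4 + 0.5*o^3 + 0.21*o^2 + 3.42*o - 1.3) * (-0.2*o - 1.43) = -0.172*o^5 - 1.3298*o^4 - 0.757*o^3 - 0.9843*o^2 - 4.6306*o + 1.859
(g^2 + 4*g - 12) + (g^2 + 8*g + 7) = 2*g^2 + 12*g - 5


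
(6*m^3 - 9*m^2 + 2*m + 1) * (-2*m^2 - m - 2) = -12*m^5 + 12*m^4 - 7*m^3 + 14*m^2 - 5*m - 2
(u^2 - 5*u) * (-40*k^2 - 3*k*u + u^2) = -40*k^2*u^2 + 200*k^2*u - 3*k*u^3 + 15*k*u^2 + u^4 - 5*u^3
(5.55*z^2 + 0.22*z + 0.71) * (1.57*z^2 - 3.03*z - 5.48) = 8.7135*z^4 - 16.4711*z^3 - 29.9659*z^2 - 3.3569*z - 3.8908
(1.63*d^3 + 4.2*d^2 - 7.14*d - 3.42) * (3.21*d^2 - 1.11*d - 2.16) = 5.2323*d^5 + 11.6727*d^4 - 31.1022*d^3 - 12.1248*d^2 + 19.2186*d + 7.3872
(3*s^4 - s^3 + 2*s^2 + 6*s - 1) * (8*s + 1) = 24*s^5 - 5*s^4 + 15*s^3 + 50*s^2 - 2*s - 1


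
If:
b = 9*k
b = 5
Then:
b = 5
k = 5/9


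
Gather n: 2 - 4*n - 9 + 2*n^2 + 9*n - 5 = 2*n^2 + 5*n - 12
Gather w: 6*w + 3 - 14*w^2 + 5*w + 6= -14*w^2 + 11*w + 9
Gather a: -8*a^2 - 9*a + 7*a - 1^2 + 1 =-8*a^2 - 2*a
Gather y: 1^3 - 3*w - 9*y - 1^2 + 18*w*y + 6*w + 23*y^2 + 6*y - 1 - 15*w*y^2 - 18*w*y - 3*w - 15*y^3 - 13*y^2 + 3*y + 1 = -15*y^3 + y^2*(10 - 15*w)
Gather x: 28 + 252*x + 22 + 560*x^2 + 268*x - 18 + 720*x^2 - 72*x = 1280*x^2 + 448*x + 32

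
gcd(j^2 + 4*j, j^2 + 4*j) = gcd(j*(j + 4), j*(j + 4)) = j^2 + 4*j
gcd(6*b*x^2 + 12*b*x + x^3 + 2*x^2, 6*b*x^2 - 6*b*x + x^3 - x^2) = 6*b*x + x^2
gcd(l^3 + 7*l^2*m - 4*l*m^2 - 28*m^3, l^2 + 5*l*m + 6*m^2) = l + 2*m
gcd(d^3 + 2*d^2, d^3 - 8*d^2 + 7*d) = d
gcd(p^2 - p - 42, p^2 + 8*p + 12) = p + 6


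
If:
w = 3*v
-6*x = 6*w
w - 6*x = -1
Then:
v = -1/21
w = -1/7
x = 1/7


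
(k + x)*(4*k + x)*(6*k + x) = 24*k^3 + 34*k^2*x + 11*k*x^2 + x^3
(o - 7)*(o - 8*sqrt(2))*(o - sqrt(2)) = o^3 - 9*sqrt(2)*o^2 - 7*o^2 + 16*o + 63*sqrt(2)*o - 112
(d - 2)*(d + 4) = d^2 + 2*d - 8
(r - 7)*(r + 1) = r^2 - 6*r - 7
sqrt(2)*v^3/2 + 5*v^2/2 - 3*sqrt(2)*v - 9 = (v - 3*sqrt(2)/2)*(v + 3*sqrt(2))*(sqrt(2)*v/2 + 1)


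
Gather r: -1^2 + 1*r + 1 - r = 0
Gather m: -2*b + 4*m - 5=-2*b + 4*m - 5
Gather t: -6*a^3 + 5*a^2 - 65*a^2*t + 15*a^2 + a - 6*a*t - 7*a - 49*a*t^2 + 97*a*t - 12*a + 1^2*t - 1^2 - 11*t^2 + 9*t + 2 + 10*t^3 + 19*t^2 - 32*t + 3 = -6*a^3 + 20*a^2 - 18*a + 10*t^3 + t^2*(8 - 49*a) + t*(-65*a^2 + 91*a - 22) + 4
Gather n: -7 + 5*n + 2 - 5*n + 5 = 0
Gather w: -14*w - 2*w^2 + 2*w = -2*w^2 - 12*w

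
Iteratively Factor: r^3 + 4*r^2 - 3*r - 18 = (r - 2)*(r^2 + 6*r + 9) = (r - 2)*(r + 3)*(r + 3)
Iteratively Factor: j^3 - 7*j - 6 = (j + 2)*(j^2 - 2*j - 3) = (j - 3)*(j + 2)*(j + 1)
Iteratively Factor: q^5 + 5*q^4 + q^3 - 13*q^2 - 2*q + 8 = (q - 1)*(q^4 + 6*q^3 + 7*q^2 - 6*q - 8) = (q - 1)*(q + 4)*(q^3 + 2*q^2 - q - 2) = (q - 1)*(q + 2)*(q + 4)*(q^2 - 1) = (q - 1)*(q + 1)*(q + 2)*(q + 4)*(q - 1)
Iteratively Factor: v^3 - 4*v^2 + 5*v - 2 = (v - 1)*(v^2 - 3*v + 2) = (v - 1)^2*(v - 2)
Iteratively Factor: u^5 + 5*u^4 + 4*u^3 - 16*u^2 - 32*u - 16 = (u - 2)*(u^4 + 7*u^3 + 18*u^2 + 20*u + 8) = (u - 2)*(u + 2)*(u^3 + 5*u^2 + 8*u + 4) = (u - 2)*(u + 2)^2*(u^2 + 3*u + 2) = (u - 2)*(u + 1)*(u + 2)^2*(u + 2)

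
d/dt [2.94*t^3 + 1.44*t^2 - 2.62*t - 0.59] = 8.82*t^2 + 2.88*t - 2.62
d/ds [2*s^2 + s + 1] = 4*s + 1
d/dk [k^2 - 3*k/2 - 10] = 2*k - 3/2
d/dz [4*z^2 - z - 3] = 8*z - 1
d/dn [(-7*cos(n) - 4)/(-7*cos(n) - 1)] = 21*sin(n)/(7*cos(n) + 1)^2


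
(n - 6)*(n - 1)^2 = n^3 - 8*n^2 + 13*n - 6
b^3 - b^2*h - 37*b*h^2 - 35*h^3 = (b - 7*h)*(b + h)*(b + 5*h)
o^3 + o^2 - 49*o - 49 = (o - 7)*(o + 1)*(o + 7)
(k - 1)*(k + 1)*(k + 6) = k^3 + 6*k^2 - k - 6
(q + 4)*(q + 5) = q^2 + 9*q + 20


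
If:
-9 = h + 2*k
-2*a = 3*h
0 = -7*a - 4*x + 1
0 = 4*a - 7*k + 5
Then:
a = -219/10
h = 73/5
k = -59/5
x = 1543/40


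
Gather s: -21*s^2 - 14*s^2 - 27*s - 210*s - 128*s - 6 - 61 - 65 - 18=-35*s^2 - 365*s - 150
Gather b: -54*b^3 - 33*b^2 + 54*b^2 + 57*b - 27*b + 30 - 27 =-54*b^3 + 21*b^2 + 30*b + 3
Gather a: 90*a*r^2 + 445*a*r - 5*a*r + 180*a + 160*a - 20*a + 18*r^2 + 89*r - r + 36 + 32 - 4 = a*(90*r^2 + 440*r + 320) + 18*r^2 + 88*r + 64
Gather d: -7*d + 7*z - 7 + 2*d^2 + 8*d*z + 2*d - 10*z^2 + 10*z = 2*d^2 + d*(8*z - 5) - 10*z^2 + 17*z - 7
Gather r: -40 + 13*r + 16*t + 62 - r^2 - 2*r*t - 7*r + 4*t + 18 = -r^2 + r*(6 - 2*t) + 20*t + 40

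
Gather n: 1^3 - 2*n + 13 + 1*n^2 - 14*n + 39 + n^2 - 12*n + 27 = 2*n^2 - 28*n + 80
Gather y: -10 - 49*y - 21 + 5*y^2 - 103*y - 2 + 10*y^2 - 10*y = 15*y^2 - 162*y - 33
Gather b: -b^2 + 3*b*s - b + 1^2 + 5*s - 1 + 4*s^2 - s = -b^2 + b*(3*s - 1) + 4*s^2 + 4*s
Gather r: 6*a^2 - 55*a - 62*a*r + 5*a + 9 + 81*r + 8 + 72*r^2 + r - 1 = 6*a^2 - 50*a + 72*r^2 + r*(82 - 62*a) + 16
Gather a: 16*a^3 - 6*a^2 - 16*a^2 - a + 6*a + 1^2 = 16*a^3 - 22*a^2 + 5*a + 1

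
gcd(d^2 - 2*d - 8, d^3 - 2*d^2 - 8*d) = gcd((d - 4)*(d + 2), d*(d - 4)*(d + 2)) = d^2 - 2*d - 8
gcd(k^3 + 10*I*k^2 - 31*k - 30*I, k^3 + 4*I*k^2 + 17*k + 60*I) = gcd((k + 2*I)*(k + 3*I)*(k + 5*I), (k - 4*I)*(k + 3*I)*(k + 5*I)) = k^2 + 8*I*k - 15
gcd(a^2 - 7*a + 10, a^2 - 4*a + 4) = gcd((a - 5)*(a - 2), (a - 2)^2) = a - 2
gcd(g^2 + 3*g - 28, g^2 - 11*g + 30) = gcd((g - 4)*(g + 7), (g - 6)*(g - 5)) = 1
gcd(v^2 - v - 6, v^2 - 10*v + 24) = 1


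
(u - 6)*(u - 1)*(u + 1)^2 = u^4 - 5*u^3 - 7*u^2 + 5*u + 6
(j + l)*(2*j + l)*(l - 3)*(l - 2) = 2*j^2*l^2 - 10*j^2*l + 12*j^2 + 3*j*l^3 - 15*j*l^2 + 18*j*l + l^4 - 5*l^3 + 6*l^2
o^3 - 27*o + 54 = (o - 3)^2*(o + 6)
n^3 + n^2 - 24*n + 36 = (n - 3)*(n - 2)*(n + 6)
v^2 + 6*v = v*(v + 6)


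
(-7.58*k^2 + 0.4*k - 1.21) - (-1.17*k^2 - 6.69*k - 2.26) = -6.41*k^2 + 7.09*k + 1.05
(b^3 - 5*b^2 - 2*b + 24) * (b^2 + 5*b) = b^5 - 27*b^3 + 14*b^2 + 120*b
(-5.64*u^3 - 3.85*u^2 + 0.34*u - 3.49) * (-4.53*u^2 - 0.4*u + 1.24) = 25.5492*u^5 + 19.6965*u^4 - 6.9938*u^3 + 10.8997*u^2 + 1.8176*u - 4.3276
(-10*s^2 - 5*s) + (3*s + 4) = -10*s^2 - 2*s + 4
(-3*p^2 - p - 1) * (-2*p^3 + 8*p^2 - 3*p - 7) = 6*p^5 - 22*p^4 + 3*p^3 + 16*p^2 + 10*p + 7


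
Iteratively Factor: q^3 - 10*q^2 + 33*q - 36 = (q - 3)*(q^2 - 7*q + 12) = (q - 4)*(q - 3)*(q - 3)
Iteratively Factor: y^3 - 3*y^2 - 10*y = (y + 2)*(y^2 - 5*y) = y*(y + 2)*(y - 5)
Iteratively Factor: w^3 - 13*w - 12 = (w + 1)*(w^2 - w - 12) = (w + 1)*(w + 3)*(w - 4)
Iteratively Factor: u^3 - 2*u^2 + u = (u - 1)*(u^2 - u) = u*(u - 1)*(u - 1)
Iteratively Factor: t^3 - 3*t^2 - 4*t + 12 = (t - 2)*(t^2 - t - 6) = (t - 3)*(t - 2)*(t + 2)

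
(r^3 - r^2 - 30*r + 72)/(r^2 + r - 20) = (r^2 + 3*r - 18)/(r + 5)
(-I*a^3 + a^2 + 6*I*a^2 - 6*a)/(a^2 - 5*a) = (-I*a^2 + a + 6*I*a - 6)/(a - 5)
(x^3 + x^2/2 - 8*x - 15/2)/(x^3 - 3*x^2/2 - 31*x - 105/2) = (x^2 - 2*x - 3)/(x^2 - 4*x - 21)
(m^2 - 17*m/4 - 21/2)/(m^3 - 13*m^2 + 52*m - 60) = (m + 7/4)/(m^2 - 7*m + 10)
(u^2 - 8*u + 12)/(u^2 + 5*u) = (u^2 - 8*u + 12)/(u*(u + 5))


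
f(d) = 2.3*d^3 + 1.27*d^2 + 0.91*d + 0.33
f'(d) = 6.9*d^2 + 2.54*d + 0.91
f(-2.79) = -42.27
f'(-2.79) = 47.53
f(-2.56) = -32.26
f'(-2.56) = 39.63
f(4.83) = 293.51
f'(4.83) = 174.15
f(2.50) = 46.48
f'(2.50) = 50.38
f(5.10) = 343.10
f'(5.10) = 193.33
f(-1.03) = -1.77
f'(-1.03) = 5.61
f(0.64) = 2.04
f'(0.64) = 5.36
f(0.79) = 2.98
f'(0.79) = 7.22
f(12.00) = 4168.53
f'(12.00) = 1024.99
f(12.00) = 4168.53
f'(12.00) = 1024.99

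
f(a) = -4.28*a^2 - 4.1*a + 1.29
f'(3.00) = -29.78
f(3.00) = -49.53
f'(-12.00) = 98.62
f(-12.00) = -565.83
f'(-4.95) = 38.27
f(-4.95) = -83.29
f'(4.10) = -39.20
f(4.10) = -87.47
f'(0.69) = -10.01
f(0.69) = -3.58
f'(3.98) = -38.17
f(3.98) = -82.82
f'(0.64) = -9.58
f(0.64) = -3.09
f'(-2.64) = 18.50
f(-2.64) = -17.72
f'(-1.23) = 6.43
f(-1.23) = -0.14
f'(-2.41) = 16.53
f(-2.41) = -13.69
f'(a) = -8.56*a - 4.1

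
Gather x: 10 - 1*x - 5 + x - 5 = 0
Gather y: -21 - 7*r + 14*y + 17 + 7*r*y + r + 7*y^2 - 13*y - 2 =-6*r + 7*y^2 + y*(7*r + 1) - 6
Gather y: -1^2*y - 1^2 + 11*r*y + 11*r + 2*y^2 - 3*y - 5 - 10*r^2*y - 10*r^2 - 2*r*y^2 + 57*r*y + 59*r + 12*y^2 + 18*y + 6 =-10*r^2 + 70*r + y^2*(14 - 2*r) + y*(-10*r^2 + 68*r + 14)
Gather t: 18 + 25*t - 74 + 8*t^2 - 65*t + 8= 8*t^2 - 40*t - 48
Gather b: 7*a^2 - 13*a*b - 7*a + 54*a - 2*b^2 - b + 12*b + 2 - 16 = 7*a^2 + 47*a - 2*b^2 + b*(11 - 13*a) - 14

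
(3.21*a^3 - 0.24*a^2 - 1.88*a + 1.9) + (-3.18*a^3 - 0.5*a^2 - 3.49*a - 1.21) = 0.0299999999999998*a^3 - 0.74*a^2 - 5.37*a + 0.69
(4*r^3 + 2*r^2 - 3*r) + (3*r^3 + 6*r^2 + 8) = 7*r^3 + 8*r^2 - 3*r + 8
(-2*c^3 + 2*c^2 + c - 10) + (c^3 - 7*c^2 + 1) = -c^3 - 5*c^2 + c - 9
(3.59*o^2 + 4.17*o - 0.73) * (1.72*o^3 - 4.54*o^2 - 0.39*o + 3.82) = 6.1748*o^5 - 9.1262*o^4 - 21.5875*o^3 + 15.4017*o^2 + 16.2141*o - 2.7886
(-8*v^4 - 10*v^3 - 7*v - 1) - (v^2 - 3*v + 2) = -8*v^4 - 10*v^3 - v^2 - 4*v - 3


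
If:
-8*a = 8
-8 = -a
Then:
No Solution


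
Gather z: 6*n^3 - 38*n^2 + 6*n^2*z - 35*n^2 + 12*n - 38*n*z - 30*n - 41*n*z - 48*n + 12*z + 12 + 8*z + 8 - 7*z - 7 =6*n^3 - 73*n^2 - 66*n + z*(6*n^2 - 79*n + 13) + 13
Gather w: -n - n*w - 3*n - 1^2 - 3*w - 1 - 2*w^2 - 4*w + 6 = -4*n - 2*w^2 + w*(-n - 7) + 4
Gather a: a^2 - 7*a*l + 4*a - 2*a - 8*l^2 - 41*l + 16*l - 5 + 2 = a^2 + a*(2 - 7*l) - 8*l^2 - 25*l - 3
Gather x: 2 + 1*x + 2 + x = 2*x + 4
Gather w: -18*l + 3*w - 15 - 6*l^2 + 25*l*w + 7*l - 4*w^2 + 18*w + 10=-6*l^2 - 11*l - 4*w^2 + w*(25*l + 21) - 5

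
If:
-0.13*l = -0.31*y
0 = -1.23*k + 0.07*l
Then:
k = 0.135709818636648*y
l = 2.38461538461538*y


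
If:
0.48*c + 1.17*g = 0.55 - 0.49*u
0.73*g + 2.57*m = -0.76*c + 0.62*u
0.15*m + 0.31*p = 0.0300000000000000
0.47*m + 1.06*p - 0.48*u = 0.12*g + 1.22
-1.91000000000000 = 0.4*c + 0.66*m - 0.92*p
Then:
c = -2.49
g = 2.72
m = -0.75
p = 0.46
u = -2.94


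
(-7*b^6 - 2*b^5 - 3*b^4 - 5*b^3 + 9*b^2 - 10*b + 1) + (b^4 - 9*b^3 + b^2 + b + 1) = -7*b^6 - 2*b^5 - 2*b^4 - 14*b^3 + 10*b^2 - 9*b + 2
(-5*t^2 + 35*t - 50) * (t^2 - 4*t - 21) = -5*t^4 + 55*t^3 - 85*t^2 - 535*t + 1050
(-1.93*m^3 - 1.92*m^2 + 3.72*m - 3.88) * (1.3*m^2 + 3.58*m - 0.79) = -2.509*m^5 - 9.4054*m^4 - 0.512899999999999*m^3 + 9.7904*m^2 - 16.8292*m + 3.0652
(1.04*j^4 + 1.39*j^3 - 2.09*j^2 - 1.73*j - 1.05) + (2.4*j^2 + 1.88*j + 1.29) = 1.04*j^4 + 1.39*j^3 + 0.31*j^2 + 0.15*j + 0.24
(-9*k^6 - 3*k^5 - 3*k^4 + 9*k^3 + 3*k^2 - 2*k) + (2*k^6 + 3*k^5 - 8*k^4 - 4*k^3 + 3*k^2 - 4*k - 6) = -7*k^6 - 11*k^4 + 5*k^3 + 6*k^2 - 6*k - 6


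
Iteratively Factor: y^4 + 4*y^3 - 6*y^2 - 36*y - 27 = (y - 3)*(y^3 + 7*y^2 + 15*y + 9) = (y - 3)*(y + 1)*(y^2 + 6*y + 9) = (y - 3)*(y + 1)*(y + 3)*(y + 3)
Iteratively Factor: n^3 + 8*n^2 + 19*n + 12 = (n + 1)*(n^2 + 7*n + 12) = (n + 1)*(n + 3)*(n + 4)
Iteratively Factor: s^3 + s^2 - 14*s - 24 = (s + 3)*(s^2 - 2*s - 8) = (s - 4)*(s + 3)*(s + 2)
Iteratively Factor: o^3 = (o)*(o^2) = o^2*(o)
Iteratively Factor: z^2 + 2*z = (z)*(z + 2)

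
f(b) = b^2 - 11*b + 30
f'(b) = 2*b - 11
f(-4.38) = 97.36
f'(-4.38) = -19.76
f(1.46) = 16.07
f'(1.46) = -8.08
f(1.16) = 18.59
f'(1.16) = -8.68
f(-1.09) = 43.18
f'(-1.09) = -13.18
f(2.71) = 7.53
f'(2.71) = -5.58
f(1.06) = 19.46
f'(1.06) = -8.88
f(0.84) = 21.47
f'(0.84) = -9.32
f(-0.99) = 41.87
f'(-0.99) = -12.98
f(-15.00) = 420.00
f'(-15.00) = -41.00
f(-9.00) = 210.00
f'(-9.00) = -29.00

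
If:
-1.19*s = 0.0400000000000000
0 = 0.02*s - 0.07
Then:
No Solution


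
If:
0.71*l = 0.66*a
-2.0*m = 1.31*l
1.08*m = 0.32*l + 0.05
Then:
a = -0.05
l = -0.05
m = 0.03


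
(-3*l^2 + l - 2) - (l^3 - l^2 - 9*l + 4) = -l^3 - 2*l^2 + 10*l - 6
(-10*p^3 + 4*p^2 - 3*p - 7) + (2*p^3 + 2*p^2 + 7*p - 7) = -8*p^3 + 6*p^2 + 4*p - 14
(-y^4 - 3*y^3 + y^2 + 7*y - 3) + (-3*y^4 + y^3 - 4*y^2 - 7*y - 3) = -4*y^4 - 2*y^3 - 3*y^2 - 6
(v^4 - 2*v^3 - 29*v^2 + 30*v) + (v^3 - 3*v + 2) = v^4 - v^3 - 29*v^2 + 27*v + 2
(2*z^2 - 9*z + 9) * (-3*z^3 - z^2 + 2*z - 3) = -6*z^5 + 25*z^4 - 14*z^3 - 33*z^2 + 45*z - 27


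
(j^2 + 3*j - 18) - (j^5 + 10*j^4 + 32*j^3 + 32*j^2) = -j^5 - 10*j^4 - 32*j^3 - 31*j^2 + 3*j - 18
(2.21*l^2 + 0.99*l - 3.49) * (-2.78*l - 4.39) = -6.1438*l^3 - 12.4541*l^2 + 5.3561*l + 15.3211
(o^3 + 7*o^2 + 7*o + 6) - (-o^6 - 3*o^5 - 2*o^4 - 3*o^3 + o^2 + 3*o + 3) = o^6 + 3*o^5 + 2*o^4 + 4*o^3 + 6*o^2 + 4*o + 3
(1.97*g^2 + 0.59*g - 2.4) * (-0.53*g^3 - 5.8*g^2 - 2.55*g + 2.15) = -1.0441*g^5 - 11.7387*g^4 - 7.1735*g^3 + 16.651*g^2 + 7.3885*g - 5.16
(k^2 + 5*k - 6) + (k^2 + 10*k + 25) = 2*k^2 + 15*k + 19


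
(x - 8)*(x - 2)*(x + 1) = x^3 - 9*x^2 + 6*x + 16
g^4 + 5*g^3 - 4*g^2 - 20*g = g*(g - 2)*(g + 2)*(g + 5)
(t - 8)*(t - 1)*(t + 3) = t^3 - 6*t^2 - 19*t + 24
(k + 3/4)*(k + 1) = k^2 + 7*k/4 + 3/4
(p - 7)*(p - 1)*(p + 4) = p^3 - 4*p^2 - 25*p + 28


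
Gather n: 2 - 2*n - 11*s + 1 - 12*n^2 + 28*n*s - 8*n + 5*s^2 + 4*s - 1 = -12*n^2 + n*(28*s - 10) + 5*s^2 - 7*s + 2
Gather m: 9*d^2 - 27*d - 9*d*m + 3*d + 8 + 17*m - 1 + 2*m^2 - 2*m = 9*d^2 - 24*d + 2*m^2 + m*(15 - 9*d) + 7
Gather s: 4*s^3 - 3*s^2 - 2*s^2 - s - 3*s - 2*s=4*s^3 - 5*s^2 - 6*s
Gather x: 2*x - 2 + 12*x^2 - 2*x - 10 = 12*x^2 - 12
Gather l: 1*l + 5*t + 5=l + 5*t + 5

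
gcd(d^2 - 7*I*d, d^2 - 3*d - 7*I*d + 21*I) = d - 7*I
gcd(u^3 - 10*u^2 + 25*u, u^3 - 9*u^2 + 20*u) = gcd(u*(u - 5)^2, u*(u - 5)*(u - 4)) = u^2 - 5*u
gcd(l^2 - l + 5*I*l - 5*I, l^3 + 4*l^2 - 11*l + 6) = l - 1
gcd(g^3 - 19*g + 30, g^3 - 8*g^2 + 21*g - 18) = g^2 - 5*g + 6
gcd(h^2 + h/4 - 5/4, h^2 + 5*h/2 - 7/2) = h - 1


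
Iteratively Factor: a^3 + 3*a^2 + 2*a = (a)*(a^2 + 3*a + 2) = a*(a + 1)*(a + 2)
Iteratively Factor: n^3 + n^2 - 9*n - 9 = (n + 3)*(n^2 - 2*n - 3) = (n + 1)*(n + 3)*(n - 3)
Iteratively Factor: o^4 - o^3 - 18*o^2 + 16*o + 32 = (o - 4)*(o^3 + 3*o^2 - 6*o - 8) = (o - 4)*(o - 2)*(o^2 + 5*o + 4) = (o - 4)*(o - 2)*(o + 1)*(o + 4)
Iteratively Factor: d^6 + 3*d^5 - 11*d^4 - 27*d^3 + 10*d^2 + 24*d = (d + 2)*(d^5 + d^4 - 13*d^3 - d^2 + 12*d) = d*(d + 2)*(d^4 + d^3 - 13*d^2 - d + 12) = d*(d + 1)*(d + 2)*(d^3 - 13*d + 12) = d*(d + 1)*(d + 2)*(d + 4)*(d^2 - 4*d + 3) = d*(d - 3)*(d + 1)*(d + 2)*(d + 4)*(d - 1)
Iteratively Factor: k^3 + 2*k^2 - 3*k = (k - 1)*(k^2 + 3*k) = (k - 1)*(k + 3)*(k)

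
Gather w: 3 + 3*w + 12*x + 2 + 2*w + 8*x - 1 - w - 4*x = 4*w + 16*x + 4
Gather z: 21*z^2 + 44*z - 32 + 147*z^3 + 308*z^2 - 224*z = 147*z^3 + 329*z^2 - 180*z - 32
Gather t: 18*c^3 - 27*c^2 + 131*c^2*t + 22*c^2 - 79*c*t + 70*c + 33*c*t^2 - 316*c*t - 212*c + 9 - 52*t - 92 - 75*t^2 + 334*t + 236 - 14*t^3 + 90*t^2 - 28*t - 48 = 18*c^3 - 5*c^2 - 142*c - 14*t^3 + t^2*(33*c + 15) + t*(131*c^2 - 395*c + 254) + 105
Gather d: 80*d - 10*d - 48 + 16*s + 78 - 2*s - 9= 70*d + 14*s + 21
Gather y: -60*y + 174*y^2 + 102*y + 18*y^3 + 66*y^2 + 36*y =18*y^3 + 240*y^2 + 78*y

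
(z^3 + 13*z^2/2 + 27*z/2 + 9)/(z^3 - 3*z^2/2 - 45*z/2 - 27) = (z + 2)/(z - 6)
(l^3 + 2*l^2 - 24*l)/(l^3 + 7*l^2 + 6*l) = (l - 4)/(l + 1)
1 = 1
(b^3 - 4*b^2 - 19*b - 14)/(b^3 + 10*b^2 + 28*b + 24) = (b^2 - 6*b - 7)/(b^2 + 8*b + 12)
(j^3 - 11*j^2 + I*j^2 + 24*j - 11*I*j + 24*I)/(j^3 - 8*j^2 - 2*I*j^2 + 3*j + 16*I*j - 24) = (j - 3)/(j - 3*I)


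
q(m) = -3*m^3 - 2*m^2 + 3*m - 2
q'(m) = -9*m^2 - 4*m + 3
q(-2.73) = 35.94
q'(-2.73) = -53.16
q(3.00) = -92.00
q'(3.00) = -90.00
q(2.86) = -79.96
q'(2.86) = -82.06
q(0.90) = -3.11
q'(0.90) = -7.89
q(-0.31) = -3.03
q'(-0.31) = 3.38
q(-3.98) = 143.51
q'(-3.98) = -123.64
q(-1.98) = 7.51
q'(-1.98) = -24.36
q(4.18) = -243.51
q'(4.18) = -170.97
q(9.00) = -2324.00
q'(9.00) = -762.00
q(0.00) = -2.00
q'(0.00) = 3.00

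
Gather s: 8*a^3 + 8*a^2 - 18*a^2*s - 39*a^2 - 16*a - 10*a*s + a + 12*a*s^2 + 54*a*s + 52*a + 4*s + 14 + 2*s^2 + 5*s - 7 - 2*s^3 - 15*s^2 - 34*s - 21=8*a^3 - 31*a^2 + 37*a - 2*s^3 + s^2*(12*a - 13) + s*(-18*a^2 + 44*a - 25) - 14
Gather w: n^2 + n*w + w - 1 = n^2 + w*(n + 1) - 1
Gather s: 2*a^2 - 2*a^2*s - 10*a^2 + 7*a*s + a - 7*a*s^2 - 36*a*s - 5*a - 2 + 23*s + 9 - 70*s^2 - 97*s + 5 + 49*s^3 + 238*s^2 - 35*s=-8*a^2 - 4*a + 49*s^3 + s^2*(168 - 7*a) + s*(-2*a^2 - 29*a - 109) + 12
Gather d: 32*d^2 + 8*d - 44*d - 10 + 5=32*d^2 - 36*d - 5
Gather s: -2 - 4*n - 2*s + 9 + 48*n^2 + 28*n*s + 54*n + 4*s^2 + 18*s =48*n^2 + 50*n + 4*s^2 + s*(28*n + 16) + 7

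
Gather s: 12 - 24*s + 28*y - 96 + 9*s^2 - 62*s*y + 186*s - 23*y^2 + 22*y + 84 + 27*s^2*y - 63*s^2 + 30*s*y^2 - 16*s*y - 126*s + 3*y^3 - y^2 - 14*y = s^2*(27*y - 54) + s*(30*y^2 - 78*y + 36) + 3*y^3 - 24*y^2 + 36*y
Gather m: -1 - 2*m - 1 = -2*m - 2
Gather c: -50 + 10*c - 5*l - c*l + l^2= c*(10 - l) + l^2 - 5*l - 50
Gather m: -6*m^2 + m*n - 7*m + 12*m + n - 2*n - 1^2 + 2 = -6*m^2 + m*(n + 5) - n + 1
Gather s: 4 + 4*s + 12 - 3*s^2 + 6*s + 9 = -3*s^2 + 10*s + 25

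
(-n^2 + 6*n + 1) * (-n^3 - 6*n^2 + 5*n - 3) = n^5 - 42*n^3 + 27*n^2 - 13*n - 3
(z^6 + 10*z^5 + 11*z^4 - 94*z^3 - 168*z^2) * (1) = z^6 + 10*z^5 + 11*z^4 - 94*z^3 - 168*z^2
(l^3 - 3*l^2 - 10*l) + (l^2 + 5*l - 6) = l^3 - 2*l^2 - 5*l - 6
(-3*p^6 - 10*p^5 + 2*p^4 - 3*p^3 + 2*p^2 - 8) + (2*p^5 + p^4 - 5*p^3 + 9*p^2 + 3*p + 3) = -3*p^6 - 8*p^5 + 3*p^4 - 8*p^3 + 11*p^2 + 3*p - 5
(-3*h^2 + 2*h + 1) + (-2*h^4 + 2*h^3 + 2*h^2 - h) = -2*h^4 + 2*h^3 - h^2 + h + 1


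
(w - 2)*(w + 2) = w^2 - 4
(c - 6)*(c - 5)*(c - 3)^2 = c^4 - 17*c^3 + 105*c^2 - 279*c + 270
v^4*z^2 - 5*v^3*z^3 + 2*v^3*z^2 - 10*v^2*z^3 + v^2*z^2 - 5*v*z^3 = v*(v - 5*z)*(v*z + z)^2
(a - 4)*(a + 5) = a^2 + a - 20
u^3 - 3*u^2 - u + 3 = (u - 3)*(u - 1)*(u + 1)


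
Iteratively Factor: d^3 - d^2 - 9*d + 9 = (d + 3)*(d^2 - 4*d + 3) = (d - 1)*(d + 3)*(d - 3)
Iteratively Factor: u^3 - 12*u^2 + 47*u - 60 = (u - 5)*(u^2 - 7*u + 12) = (u - 5)*(u - 3)*(u - 4)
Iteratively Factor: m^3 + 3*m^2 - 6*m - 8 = (m + 4)*(m^2 - m - 2) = (m - 2)*(m + 4)*(m + 1)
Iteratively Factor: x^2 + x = (x)*(x + 1)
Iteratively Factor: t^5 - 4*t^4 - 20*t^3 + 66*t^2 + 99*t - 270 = (t - 5)*(t^4 + t^3 - 15*t^2 - 9*t + 54) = (t - 5)*(t - 3)*(t^3 + 4*t^2 - 3*t - 18) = (t - 5)*(t - 3)*(t + 3)*(t^2 + t - 6) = (t - 5)*(t - 3)*(t - 2)*(t + 3)*(t + 3)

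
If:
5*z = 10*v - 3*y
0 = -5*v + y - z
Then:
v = -8*z/5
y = -7*z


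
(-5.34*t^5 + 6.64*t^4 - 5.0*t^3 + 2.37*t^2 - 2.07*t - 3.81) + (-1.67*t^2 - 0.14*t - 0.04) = -5.34*t^5 + 6.64*t^4 - 5.0*t^3 + 0.7*t^2 - 2.21*t - 3.85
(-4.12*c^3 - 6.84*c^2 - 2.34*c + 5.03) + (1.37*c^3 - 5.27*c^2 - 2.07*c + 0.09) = -2.75*c^3 - 12.11*c^2 - 4.41*c + 5.12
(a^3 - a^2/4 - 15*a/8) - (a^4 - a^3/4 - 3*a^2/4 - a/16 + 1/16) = -a^4 + 5*a^3/4 + a^2/2 - 29*a/16 - 1/16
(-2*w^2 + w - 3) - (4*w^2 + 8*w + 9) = -6*w^2 - 7*w - 12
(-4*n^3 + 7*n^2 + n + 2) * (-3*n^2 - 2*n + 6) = 12*n^5 - 13*n^4 - 41*n^3 + 34*n^2 + 2*n + 12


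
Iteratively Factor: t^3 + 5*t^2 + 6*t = (t + 2)*(t^2 + 3*t) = t*(t + 2)*(t + 3)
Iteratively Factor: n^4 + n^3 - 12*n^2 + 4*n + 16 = (n - 2)*(n^3 + 3*n^2 - 6*n - 8) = (n - 2)^2*(n^2 + 5*n + 4) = (n - 2)^2*(n + 4)*(n + 1)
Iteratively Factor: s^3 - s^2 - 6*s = (s - 3)*(s^2 + 2*s) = (s - 3)*(s + 2)*(s)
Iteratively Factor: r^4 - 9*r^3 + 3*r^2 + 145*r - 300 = (r - 5)*(r^3 - 4*r^2 - 17*r + 60) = (r - 5)*(r - 3)*(r^2 - r - 20) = (r - 5)*(r - 3)*(r + 4)*(r - 5)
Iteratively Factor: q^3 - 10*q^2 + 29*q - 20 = (q - 5)*(q^2 - 5*q + 4) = (q - 5)*(q - 4)*(q - 1)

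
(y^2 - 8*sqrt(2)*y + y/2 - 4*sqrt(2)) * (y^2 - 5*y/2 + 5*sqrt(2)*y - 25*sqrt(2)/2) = y^4 - 3*sqrt(2)*y^3 - 2*y^3 - 325*y^2/4 + 6*sqrt(2)*y^2 + 15*sqrt(2)*y/4 + 160*y + 100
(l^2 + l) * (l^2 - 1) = l^4 + l^3 - l^2 - l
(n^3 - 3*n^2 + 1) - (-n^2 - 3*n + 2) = n^3 - 2*n^2 + 3*n - 1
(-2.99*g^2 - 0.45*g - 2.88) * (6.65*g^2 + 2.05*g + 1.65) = -19.8835*g^4 - 9.122*g^3 - 25.008*g^2 - 6.6465*g - 4.752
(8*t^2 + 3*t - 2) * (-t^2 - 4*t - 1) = -8*t^4 - 35*t^3 - 18*t^2 + 5*t + 2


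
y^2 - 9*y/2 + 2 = (y - 4)*(y - 1/2)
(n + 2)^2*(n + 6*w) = n^3 + 6*n^2*w + 4*n^2 + 24*n*w + 4*n + 24*w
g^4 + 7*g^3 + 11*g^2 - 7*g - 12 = (g - 1)*(g + 1)*(g + 3)*(g + 4)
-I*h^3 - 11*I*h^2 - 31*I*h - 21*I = (h + 3)*(h + 7)*(-I*h - I)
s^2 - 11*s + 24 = (s - 8)*(s - 3)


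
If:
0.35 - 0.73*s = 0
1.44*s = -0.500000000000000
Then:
No Solution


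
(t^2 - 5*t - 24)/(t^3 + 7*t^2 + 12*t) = (t - 8)/(t*(t + 4))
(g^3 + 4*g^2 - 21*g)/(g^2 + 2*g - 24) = g*(g^2 + 4*g - 21)/(g^2 + 2*g - 24)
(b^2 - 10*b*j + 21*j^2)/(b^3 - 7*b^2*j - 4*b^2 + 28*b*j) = (b - 3*j)/(b*(b - 4))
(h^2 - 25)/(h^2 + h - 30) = (h + 5)/(h + 6)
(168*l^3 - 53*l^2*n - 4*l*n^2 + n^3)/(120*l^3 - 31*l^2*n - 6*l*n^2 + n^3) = (7*l + n)/(5*l + n)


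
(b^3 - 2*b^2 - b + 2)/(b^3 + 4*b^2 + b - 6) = (b^2 - b - 2)/(b^2 + 5*b + 6)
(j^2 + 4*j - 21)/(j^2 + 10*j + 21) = (j - 3)/(j + 3)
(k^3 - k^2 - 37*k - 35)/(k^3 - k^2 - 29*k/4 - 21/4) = 4*(k^2 - 2*k - 35)/(4*k^2 - 8*k - 21)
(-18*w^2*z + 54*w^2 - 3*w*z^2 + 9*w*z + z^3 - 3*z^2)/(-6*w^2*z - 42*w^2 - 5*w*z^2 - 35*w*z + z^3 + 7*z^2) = (3*w*z - 9*w + z^2 - 3*z)/(w*z + 7*w + z^2 + 7*z)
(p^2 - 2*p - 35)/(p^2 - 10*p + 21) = (p + 5)/(p - 3)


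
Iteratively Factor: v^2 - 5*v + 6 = (v - 3)*(v - 2)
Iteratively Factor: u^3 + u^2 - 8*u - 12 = (u - 3)*(u^2 + 4*u + 4) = (u - 3)*(u + 2)*(u + 2)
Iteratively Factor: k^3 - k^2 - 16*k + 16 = (k - 1)*(k^2 - 16) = (k - 1)*(k + 4)*(k - 4)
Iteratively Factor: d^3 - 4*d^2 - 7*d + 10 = (d + 2)*(d^2 - 6*d + 5) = (d - 1)*(d + 2)*(d - 5)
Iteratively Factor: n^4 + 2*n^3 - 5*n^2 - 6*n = (n + 1)*(n^3 + n^2 - 6*n) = (n + 1)*(n + 3)*(n^2 - 2*n) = n*(n + 1)*(n + 3)*(n - 2)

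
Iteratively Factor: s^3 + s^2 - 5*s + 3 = (s + 3)*(s^2 - 2*s + 1) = (s - 1)*(s + 3)*(s - 1)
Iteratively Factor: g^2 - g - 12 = (g - 4)*(g + 3)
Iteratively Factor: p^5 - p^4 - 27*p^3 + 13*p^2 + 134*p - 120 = (p - 2)*(p^4 + p^3 - 25*p^2 - 37*p + 60) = (p - 5)*(p - 2)*(p^3 + 6*p^2 + 5*p - 12) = (p - 5)*(p - 2)*(p + 3)*(p^2 + 3*p - 4) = (p - 5)*(p - 2)*(p + 3)*(p + 4)*(p - 1)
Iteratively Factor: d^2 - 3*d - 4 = (d + 1)*(d - 4)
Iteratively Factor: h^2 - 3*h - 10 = (h + 2)*(h - 5)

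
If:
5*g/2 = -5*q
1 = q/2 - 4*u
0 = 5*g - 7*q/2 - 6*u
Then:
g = -4/19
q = 2/19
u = -9/38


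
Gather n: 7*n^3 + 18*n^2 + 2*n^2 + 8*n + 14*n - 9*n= 7*n^3 + 20*n^2 + 13*n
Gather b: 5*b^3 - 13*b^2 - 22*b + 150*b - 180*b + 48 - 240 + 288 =5*b^3 - 13*b^2 - 52*b + 96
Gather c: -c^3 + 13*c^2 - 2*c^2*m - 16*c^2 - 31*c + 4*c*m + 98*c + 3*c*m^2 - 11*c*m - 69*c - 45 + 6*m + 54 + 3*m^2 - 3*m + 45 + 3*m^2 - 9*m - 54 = -c^3 + c^2*(-2*m - 3) + c*(3*m^2 - 7*m - 2) + 6*m^2 - 6*m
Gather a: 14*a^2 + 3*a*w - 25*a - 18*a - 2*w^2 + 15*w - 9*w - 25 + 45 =14*a^2 + a*(3*w - 43) - 2*w^2 + 6*w + 20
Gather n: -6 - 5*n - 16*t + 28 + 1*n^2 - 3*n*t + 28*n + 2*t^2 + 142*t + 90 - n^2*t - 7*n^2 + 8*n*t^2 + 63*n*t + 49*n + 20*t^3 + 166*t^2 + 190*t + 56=n^2*(-t - 6) + n*(8*t^2 + 60*t + 72) + 20*t^3 + 168*t^2 + 316*t + 168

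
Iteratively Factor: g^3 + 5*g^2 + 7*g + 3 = (g + 1)*(g^2 + 4*g + 3) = (g + 1)*(g + 3)*(g + 1)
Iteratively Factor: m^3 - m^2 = (m)*(m^2 - m) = m^2*(m - 1)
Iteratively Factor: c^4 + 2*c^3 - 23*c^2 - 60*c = (c - 5)*(c^3 + 7*c^2 + 12*c) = (c - 5)*(c + 3)*(c^2 + 4*c) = (c - 5)*(c + 3)*(c + 4)*(c)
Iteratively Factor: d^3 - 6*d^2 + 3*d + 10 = (d - 5)*(d^2 - d - 2) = (d - 5)*(d + 1)*(d - 2)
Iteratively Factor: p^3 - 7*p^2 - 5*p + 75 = (p - 5)*(p^2 - 2*p - 15) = (p - 5)^2*(p + 3)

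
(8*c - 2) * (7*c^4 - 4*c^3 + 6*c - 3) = 56*c^5 - 46*c^4 + 8*c^3 + 48*c^2 - 36*c + 6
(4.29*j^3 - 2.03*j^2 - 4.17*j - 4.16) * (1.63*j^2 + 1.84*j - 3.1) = 6.9927*j^5 + 4.5847*j^4 - 23.8313*j^3 - 8.1606*j^2 + 5.2726*j + 12.896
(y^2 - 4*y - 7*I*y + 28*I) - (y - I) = y^2 - 5*y - 7*I*y + 29*I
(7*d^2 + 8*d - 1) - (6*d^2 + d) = d^2 + 7*d - 1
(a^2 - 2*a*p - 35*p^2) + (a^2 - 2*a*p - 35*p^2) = 2*a^2 - 4*a*p - 70*p^2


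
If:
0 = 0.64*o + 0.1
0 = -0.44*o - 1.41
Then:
No Solution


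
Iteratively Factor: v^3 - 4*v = (v + 2)*(v^2 - 2*v) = (v - 2)*(v + 2)*(v)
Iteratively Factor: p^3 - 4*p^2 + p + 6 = (p - 3)*(p^2 - p - 2) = (p - 3)*(p - 2)*(p + 1)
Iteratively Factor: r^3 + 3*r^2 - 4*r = (r - 1)*(r^2 + 4*r) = (r - 1)*(r + 4)*(r)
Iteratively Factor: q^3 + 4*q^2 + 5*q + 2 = (q + 1)*(q^2 + 3*q + 2) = (q + 1)*(q + 2)*(q + 1)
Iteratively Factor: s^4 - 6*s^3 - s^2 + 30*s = (s + 2)*(s^3 - 8*s^2 + 15*s) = s*(s + 2)*(s^2 - 8*s + 15) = s*(s - 5)*(s + 2)*(s - 3)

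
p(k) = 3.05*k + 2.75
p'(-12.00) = 3.05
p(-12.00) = -33.85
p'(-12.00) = 3.05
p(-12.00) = -33.85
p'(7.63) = 3.05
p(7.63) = 26.02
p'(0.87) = 3.05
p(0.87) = 5.40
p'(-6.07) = 3.05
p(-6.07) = -15.76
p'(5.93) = 3.05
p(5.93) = 20.84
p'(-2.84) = 3.05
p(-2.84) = -5.91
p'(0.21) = 3.05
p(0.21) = 3.39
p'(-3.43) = 3.05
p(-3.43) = -7.71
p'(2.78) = 3.05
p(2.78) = 11.23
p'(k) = 3.05000000000000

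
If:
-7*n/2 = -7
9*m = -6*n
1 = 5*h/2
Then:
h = 2/5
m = -4/3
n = 2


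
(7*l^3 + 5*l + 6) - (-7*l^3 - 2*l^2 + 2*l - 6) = 14*l^3 + 2*l^2 + 3*l + 12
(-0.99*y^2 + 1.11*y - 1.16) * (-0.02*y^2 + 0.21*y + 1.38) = 0.0198*y^4 - 0.2301*y^3 - 1.1099*y^2 + 1.2882*y - 1.6008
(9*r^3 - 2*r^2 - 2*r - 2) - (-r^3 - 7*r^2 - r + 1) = 10*r^3 + 5*r^2 - r - 3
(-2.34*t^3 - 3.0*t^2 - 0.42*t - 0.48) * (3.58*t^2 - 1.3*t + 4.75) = -8.3772*t^5 - 7.698*t^4 - 8.7186*t^3 - 15.4224*t^2 - 1.371*t - 2.28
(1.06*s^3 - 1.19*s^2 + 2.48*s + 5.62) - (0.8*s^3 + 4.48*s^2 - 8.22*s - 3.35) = 0.26*s^3 - 5.67*s^2 + 10.7*s + 8.97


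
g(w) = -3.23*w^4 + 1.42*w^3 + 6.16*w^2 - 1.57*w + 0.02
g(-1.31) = -0.06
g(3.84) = -537.08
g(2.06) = -22.83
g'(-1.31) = 18.65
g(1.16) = 2.86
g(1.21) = 2.73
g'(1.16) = -1.71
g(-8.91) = -20858.37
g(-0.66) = 2.72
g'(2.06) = -71.06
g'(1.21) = -3.31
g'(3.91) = -660.58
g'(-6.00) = 2868.59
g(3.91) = -582.00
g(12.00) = -63655.30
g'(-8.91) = 9365.79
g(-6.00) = -4261.60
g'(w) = -12.92*w^3 + 4.26*w^2 + 12.32*w - 1.57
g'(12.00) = -21566.05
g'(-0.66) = -4.13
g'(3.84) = -623.02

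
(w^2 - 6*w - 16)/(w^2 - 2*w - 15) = (-w^2 + 6*w + 16)/(-w^2 + 2*w + 15)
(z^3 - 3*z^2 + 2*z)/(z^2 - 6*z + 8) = z*(z - 1)/(z - 4)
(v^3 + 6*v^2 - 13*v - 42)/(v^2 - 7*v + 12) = (v^2 + 9*v + 14)/(v - 4)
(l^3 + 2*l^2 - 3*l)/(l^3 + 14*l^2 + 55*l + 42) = l*(l^2 + 2*l - 3)/(l^3 + 14*l^2 + 55*l + 42)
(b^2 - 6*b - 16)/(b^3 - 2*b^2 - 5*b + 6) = (b - 8)/(b^2 - 4*b + 3)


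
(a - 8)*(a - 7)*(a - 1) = a^3 - 16*a^2 + 71*a - 56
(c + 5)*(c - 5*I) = c^2 + 5*c - 5*I*c - 25*I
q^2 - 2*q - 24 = (q - 6)*(q + 4)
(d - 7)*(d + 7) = d^2 - 49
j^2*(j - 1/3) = j^3 - j^2/3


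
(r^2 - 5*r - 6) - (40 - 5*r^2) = 6*r^2 - 5*r - 46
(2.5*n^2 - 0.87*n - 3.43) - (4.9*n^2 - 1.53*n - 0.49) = -2.4*n^2 + 0.66*n - 2.94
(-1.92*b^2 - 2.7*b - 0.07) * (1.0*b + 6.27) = -1.92*b^3 - 14.7384*b^2 - 16.999*b - 0.4389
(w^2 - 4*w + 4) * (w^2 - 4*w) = w^4 - 8*w^3 + 20*w^2 - 16*w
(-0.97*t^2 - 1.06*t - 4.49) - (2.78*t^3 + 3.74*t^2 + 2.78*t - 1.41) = -2.78*t^3 - 4.71*t^2 - 3.84*t - 3.08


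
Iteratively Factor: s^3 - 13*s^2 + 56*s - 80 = (s - 5)*(s^2 - 8*s + 16) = (s - 5)*(s - 4)*(s - 4)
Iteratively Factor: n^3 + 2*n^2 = (n)*(n^2 + 2*n) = n*(n + 2)*(n)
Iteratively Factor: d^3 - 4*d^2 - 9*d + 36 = (d + 3)*(d^2 - 7*d + 12) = (d - 4)*(d + 3)*(d - 3)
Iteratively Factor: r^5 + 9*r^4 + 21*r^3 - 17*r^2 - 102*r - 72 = (r - 2)*(r^4 + 11*r^3 + 43*r^2 + 69*r + 36) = (r - 2)*(r + 1)*(r^3 + 10*r^2 + 33*r + 36) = (r - 2)*(r + 1)*(r + 3)*(r^2 + 7*r + 12) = (r - 2)*(r + 1)*(r + 3)*(r + 4)*(r + 3)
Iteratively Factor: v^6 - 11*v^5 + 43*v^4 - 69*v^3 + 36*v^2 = (v - 1)*(v^5 - 10*v^4 + 33*v^3 - 36*v^2) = v*(v - 1)*(v^4 - 10*v^3 + 33*v^2 - 36*v) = v*(v - 3)*(v - 1)*(v^3 - 7*v^2 + 12*v) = v*(v - 3)^2*(v - 1)*(v^2 - 4*v) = v*(v - 4)*(v - 3)^2*(v - 1)*(v)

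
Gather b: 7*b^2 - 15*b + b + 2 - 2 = 7*b^2 - 14*b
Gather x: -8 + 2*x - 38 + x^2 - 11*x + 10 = x^2 - 9*x - 36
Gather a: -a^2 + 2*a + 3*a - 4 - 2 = -a^2 + 5*a - 6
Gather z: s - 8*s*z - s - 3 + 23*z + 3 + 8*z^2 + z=8*z^2 + z*(24 - 8*s)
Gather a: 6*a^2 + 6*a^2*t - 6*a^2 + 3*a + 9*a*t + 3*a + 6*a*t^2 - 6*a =6*a^2*t + a*(6*t^2 + 9*t)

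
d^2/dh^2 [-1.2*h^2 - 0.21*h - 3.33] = -2.40000000000000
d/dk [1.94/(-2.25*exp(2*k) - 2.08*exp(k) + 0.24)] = (8.73*exp(k) + 4.0352)*exp(k)/(2.25*exp(2*k) + 2.08*exp(k) - 0.24)^2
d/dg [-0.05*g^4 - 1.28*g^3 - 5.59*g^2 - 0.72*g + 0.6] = -0.2*g^3 - 3.84*g^2 - 11.18*g - 0.72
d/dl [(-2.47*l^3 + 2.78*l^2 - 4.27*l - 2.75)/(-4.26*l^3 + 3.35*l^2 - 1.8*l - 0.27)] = (-3.5527136788005e-15*l^5 + 3.56829999999999*l^4 - 27.4884*l^3 - 23.8438*l^2 + 16.9238*l - 3.7971)/(18.1476*l^6 - 28.542*l^5 + 26.5585*l^4 - 9.7596*l^3 + 1.431*l^2 + 0.972*l + 0.0729)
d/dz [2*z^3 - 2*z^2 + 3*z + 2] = 6*z^2 - 4*z + 3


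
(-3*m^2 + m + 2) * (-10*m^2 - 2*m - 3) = 30*m^4 - 4*m^3 - 13*m^2 - 7*m - 6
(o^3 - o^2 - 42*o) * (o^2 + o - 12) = o^5 - 55*o^3 - 30*o^2 + 504*o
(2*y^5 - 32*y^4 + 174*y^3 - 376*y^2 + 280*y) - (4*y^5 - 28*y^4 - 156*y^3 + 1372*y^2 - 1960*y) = -2*y^5 - 4*y^4 + 330*y^3 - 1748*y^2 + 2240*y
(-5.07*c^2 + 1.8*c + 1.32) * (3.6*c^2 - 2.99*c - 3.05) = -18.252*c^4 + 21.6393*c^3 + 14.8335*c^2 - 9.4368*c - 4.026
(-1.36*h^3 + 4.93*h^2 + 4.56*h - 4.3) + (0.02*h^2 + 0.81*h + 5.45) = -1.36*h^3 + 4.95*h^2 + 5.37*h + 1.15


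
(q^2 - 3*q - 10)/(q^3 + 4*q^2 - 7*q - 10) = (q^2 - 3*q - 10)/(q^3 + 4*q^2 - 7*q - 10)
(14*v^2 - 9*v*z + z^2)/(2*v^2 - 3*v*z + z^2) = (-7*v + z)/(-v + z)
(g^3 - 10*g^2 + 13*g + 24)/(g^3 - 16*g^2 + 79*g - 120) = (g + 1)/(g - 5)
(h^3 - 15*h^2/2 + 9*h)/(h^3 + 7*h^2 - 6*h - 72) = h*(2*h^2 - 15*h + 18)/(2*(h^3 + 7*h^2 - 6*h - 72))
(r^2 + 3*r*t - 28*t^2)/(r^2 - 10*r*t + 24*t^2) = (r + 7*t)/(r - 6*t)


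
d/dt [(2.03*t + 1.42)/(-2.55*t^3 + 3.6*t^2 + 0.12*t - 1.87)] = (10.353*t^3 + 3.555*t^2 - 10.224*t - 3.9665)/(6.5025*t^6 - 18.36*t^5 + 12.348*t^4 + 10.401*t^3 - 13.4496*t^2 - 0.4488*t + 3.4969)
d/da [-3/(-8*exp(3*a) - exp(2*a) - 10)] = (-72*exp(a) - 6)*exp(2*a)/(8*exp(3*a) + exp(2*a) + 10)^2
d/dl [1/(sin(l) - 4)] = -cos(l)/(sin(l) - 4)^2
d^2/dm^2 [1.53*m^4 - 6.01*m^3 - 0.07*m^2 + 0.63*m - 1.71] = 18.36*m^2 - 36.06*m - 0.14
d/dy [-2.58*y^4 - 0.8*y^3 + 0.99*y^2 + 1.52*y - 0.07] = -10.32*y^3 - 2.4*y^2 + 1.98*y + 1.52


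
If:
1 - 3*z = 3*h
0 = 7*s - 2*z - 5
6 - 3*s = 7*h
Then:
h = 25/43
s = 83/129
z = -32/129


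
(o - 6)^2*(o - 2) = o^3 - 14*o^2 + 60*o - 72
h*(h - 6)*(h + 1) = h^3 - 5*h^2 - 6*h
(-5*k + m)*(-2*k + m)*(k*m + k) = 10*k^3*m + 10*k^3 - 7*k^2*m^2 - 7*k^2*m + k*m^3 + k*m^2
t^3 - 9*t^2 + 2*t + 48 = (t - 8)*(t - 3)*(t + 2)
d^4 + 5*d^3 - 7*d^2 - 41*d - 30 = (d - 3)*(d + 1)*(d + 2)*(d + 5)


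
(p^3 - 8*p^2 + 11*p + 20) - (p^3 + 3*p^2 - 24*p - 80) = -11*p^2 + 35*p + 100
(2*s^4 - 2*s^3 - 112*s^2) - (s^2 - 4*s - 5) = 2*s^4 - 2*s^3 - 113*s^2 + 4*s + 5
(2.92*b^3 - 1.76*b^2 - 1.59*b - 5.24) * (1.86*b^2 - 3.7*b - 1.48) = 5.4312*b^5 - 14.0776*b^4 - 0.766999999999999*b^3 - 1.2586*b^2 + 21.7412*b + 7.7552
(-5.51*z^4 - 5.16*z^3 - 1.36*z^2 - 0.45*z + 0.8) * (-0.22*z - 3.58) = 1.2122*z^5 + 20.861*z^4 + 18.772*z^3 + 4.9678*z^2 + 1.435*z - 2.864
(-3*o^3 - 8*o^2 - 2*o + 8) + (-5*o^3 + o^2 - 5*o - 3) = -8*o^3 - 7*o^2 - 7*o + 5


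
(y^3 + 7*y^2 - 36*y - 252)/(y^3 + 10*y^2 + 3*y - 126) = (y - 6)/(y - 3)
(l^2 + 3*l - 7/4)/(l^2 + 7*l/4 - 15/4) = (4*l^2 + 12*l - 7)/(4*l^2 + 7*l - 15)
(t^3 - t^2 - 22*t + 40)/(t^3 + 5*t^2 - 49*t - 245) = (t^2 - 6*t + 8)/(t^2 - 49)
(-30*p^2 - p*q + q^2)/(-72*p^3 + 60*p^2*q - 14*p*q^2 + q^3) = (5*p + q)/(12*p^2 - 8*p*q + q^2)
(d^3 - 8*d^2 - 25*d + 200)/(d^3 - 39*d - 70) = (d^2 - 13*d + 40)/(d^2 - 5*d - 14)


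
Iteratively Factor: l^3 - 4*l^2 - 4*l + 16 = (l - 2)*(l^2 - 2*l - 8) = (l - 4)*(l - 2)*(l + 2)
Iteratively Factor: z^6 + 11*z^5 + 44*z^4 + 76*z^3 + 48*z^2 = (z)*(z^5 + 11*z^4 + 44*z^3 + 76*z^2 + 48*z) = z*(z + 4)*(z^4 + 7*z^3 + 16*z^2 + 12*z) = z*(z + 3)*(z + 4)*(z^3 + 4*z^2 + 4*z) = z*(z + 2)*(z + 3)*(z + 4)*(z^2 + 2*z) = z^2*(z + 2)*(z + 3)*(z + 4)*(z + 2)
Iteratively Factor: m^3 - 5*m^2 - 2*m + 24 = (m - 3)*(m^2 - 2*m - 8) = (m - 3)*(m + 2)*(m - 4)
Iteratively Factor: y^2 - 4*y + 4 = (y - 2)*(y - 2)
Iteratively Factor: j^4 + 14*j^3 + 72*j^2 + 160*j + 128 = (j + 2)*(j^3 + 12*j^2 + 48*j + 64) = (j + 2)*(j + 4)*(j^2 + 8*j + 16) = (j + 2)*(j + 4)^2*(j + 4)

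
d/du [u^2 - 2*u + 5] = 2*u - 2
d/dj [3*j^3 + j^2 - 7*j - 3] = 9*j^2 + 2*j - 7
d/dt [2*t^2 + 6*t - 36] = 4*t + 6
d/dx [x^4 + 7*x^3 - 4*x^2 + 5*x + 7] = 4*x^3 + 21*x^2 - 8*x + 5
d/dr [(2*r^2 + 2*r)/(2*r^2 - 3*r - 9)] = 2*(-5*r^2 - 18*r - 9)/(4*r^4 - 12*r^3 - 27*r^2 + 54*r + 81)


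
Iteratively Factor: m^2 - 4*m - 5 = (m + 1)*(m - 5)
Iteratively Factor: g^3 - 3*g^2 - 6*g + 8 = (g - 4)*(g^2 + g - 2) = (g - 4)*(g + 2)*(g - 1)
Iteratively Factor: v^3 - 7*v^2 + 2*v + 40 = (v + 2)*(v^2 - 9*v + 20) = (v - 4)*(v + 2)*(v - 5)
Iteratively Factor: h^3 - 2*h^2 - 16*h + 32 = (h + 4)*(h^2 - 6*h + 8) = (h - 2)*(h + 4)*(h - 4)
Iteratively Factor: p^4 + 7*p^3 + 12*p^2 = (p)*(p^3 + 7*p^2 + 12*p) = p*(p + 4)*(p^2 + 3*p) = p^2*(p + 4)*(p + 3)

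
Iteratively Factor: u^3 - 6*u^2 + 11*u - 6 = (u - 1)*(u^2 - 5*u + 6) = (u - 3)*(u - 1)*(u - 2)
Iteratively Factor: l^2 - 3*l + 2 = (l - 1)*(l - 2)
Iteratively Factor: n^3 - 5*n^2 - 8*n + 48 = (n + 3)*(n^2 - 8*n + 16) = (n - 4)*(n + 3)*(n - 4)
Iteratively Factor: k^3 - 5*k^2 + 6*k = (k - 3)*(k^2 - 2*k) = (k - 3)*(k - 2)*(k)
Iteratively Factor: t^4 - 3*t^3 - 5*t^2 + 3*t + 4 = (t + 1)*(t^3 - 4*t^2 - t + 4) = (t + 1)^2*(t^2 - 5*t + 4) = (t - 1)*(t + 1)^2*(t - 4)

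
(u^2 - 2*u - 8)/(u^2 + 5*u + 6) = (u - 4)/(u + 3)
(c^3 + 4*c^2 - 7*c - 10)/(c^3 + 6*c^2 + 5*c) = (c - 2)/c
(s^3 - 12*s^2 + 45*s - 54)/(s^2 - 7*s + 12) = (s^2 - 9*s + 18)/(s - 4)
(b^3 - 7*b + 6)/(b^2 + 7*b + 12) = (b^2 - 3*b + 2)/(b + 4)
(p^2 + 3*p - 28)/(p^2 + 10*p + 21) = (p - 4)/(p + 3)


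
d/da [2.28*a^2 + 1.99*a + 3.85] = 4.56*a + 1.99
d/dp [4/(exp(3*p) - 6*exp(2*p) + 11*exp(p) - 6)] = (-12*exp(2*p) + 48*exp(p) - 44)*exp(p)/(exp(3*p) - 6*exp(2*p) + 11*exp(p) - 6)^2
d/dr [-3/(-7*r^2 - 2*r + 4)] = 6*(-7*r - 1)/(7*r^2 + 2*r - 4)^2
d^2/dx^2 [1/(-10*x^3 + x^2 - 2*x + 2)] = 2*((30*x - 1)*(10*x^3 - x^2 + 2*x - 2) - 4*(15*x^2 - x + 1)^2)/(10*x^3 - x^2 + 2*x - 2)^3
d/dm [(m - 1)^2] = 2*m - 2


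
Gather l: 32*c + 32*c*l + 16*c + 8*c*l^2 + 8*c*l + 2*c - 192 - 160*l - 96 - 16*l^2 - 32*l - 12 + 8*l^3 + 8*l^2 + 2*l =50*c + 8*l^3 + l^2*(8*c - 8) + l*(40*c - 190) - 300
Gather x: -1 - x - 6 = -x - 7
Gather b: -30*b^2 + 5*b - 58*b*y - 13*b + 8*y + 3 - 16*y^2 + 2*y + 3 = -30*b^2 + b*(-58*y - 8) - 16*y^2 + 10*y + 6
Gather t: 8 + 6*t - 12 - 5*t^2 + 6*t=-5*t^2 + 12*t - 4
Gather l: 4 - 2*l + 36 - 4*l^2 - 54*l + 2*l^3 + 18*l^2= 2*l^3 + 14*l^2 - 56*l + 40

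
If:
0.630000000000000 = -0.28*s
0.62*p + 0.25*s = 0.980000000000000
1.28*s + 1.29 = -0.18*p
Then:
No Solution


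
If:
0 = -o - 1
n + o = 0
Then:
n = 1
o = -1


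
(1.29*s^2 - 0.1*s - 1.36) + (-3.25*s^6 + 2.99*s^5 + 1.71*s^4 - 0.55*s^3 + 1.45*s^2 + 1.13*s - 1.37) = -3.25*s^6 + 2.99*s^5 + 1.71*s^4 - 0.55*s^3 + 2.74*s^2 + 1.03*s - 2.73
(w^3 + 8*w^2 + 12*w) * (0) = 0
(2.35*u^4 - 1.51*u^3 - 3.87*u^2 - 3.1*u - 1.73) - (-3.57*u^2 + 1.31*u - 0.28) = 2.35*u^4 - 1.51*u^3 - 0.3*u^2 - 4.41*u - 1.45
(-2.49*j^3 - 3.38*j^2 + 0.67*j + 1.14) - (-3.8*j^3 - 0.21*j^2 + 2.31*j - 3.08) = 1.31*j^3 - 3.17*j^2 - 1.64*j + 4.22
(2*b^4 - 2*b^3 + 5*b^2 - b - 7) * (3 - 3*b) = -6*b^5 + 12*b^4 - 21*b^3 + 18*b^2 + 18*b - 21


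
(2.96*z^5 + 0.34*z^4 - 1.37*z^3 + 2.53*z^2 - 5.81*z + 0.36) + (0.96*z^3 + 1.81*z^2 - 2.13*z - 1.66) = 2.96*z^5 + 0.34*z^4 - 0.41*z^3 + 4.34*z^2 - 7.94*z - 1.3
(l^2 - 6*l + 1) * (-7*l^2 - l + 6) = -7*l^4 + 41*l^3 + 5*l^2 - 37*l + 6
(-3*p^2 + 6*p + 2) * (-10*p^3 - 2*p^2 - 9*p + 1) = 30*p^5 - 54*p^4 - 5*p^3 - 61*p^2 - 12*p + 2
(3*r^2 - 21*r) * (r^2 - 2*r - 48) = 3*r^4 - 27*r^3 - 102*r^2 + 1008*r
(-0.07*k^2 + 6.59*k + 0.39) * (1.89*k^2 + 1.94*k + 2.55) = -0.1323*k^4 + 12.3193*k^3 + 13.3432*k^2 + 17.5611*k + 0.9945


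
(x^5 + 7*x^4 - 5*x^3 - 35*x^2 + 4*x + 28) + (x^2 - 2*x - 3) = x^5 + 7*x^4 - 5*x^3 - 34*x^2 + 2*x + 25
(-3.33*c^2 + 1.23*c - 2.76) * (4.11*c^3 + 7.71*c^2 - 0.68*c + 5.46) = -13.6863*c^5 - 20.619*c^4 + 0.4041*c^3 - 40.2978*c^2 + 8.5926*c - 15.0696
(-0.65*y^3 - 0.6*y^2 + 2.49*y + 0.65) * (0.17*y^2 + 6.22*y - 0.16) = -0.1105*y^5 - 4.145*y^4 - 3.2047*y^3 + 15.6943*y^2 + 3.6446*y - 0.104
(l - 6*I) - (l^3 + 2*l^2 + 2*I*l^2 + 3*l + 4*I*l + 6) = -l^3 - 2*l^2 - 2*I*l^2 - 2*l - 4*I*l - 6 - 6*I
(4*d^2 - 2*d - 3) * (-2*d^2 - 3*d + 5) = -8*d^4 - 8*d^3 + 32*d^2 - d - 15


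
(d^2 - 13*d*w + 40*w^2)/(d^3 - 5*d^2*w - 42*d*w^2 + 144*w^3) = (-d + 5*w)/(-d^2 - 3*d*w + 18*w^2)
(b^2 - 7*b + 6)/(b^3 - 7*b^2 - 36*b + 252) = (b - 1)/(b^2 - b - 42)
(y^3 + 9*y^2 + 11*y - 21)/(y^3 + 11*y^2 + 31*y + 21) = (y - 1)/(y + 1)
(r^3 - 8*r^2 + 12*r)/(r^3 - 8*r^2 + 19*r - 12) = r*(r^2 - 8*r + 12)/(r^3 - 8*r^2 + 19*r - 12)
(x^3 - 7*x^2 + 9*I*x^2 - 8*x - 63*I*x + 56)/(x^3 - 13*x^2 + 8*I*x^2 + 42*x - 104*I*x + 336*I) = (x + I)/(x - 6)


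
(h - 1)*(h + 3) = h^2 + 2*h - 3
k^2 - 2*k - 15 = (k - 5)*(k + 3)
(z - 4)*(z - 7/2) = z^2 - 15*z/2 + 14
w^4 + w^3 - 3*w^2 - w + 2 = (w - 1)^2*(w + 1)*(w + 2)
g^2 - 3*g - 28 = (g - 7)*(g + 4)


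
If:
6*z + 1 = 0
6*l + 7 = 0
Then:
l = -7/6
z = -1/6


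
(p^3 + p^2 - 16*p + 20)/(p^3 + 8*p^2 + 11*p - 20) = (p^2 - 4*p + 4)/(p^2 + 3*p - 4)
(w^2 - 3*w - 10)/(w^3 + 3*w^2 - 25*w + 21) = (w^2 - 3*w - 10)/(w^3 + 3*w^2 - 25*w + 21)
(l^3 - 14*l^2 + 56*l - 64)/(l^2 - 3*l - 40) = (l^2 - 6*l + 8)/(l + 5)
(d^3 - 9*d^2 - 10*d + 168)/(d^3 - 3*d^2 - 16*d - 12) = (d^2 - 3*d - 28)/(d^2 + 3*d + 2)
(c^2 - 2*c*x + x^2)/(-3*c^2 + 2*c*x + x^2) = (-c + x)/(3*c + x)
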